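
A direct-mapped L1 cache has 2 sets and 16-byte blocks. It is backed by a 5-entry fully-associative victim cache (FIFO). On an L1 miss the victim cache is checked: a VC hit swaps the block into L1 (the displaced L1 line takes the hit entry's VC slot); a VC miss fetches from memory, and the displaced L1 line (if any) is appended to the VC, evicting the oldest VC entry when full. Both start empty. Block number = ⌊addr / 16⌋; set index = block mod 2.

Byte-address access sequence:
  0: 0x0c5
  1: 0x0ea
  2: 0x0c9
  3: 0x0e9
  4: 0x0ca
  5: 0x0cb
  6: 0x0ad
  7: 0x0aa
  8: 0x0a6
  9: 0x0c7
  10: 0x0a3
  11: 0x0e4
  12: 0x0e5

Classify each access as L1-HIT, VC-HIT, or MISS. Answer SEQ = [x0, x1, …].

SEQ = [MISS, MISS, VC-HIT, VC-HIT, VC-HIT, L1-HIT, MISS, L1-HIT, L1-HIT, VC-HIT, VC-HIT, VC-HIT, L1-HIT]

#0 0xc5→b12/s0 MISS; vc=[]
#1 0xea→b14/s0 MISS; vc=[12]
#2 0xc9→b12/s0 VC-HIT; vc=[14]
#3 0xe9→b14/s0 VC-HIT; vc=[12]
#4 0xca→b12/s0 VC-HIT; vc=[14]
#5 0xcb→b12/s0 L1-HIT; vc=[14]
#6 0xad→b10/s0 MISS; vc=[14,12]
#7 0xaa→b10/s0 L1-HIT; vc=[14,12]
#8 0xa6→b10/s0 L1-HIT; vc=[14,12]
#9 0xc7→b12/s0 VC-HIT; vc=[14,10]
#10 0xa3→b10/s0 VC-HIT; vc=[14,12]
#11 0xe4→b14/s0 VC-HIT; vc=[10,12]
#12 0xe5→b14/s0 L1-HIT; vc=[10,12]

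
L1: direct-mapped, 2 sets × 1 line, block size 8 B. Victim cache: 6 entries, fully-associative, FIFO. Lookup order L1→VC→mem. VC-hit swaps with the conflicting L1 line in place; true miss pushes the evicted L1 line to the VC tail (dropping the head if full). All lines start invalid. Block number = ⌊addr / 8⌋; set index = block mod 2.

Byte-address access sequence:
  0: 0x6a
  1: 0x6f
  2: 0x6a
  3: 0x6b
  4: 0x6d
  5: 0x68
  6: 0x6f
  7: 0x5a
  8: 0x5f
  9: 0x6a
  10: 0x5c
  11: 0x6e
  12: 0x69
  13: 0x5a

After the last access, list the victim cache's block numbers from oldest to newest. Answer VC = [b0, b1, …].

#0 0x6a→b13/s1 MISS; vc=[]
#1 0x6f→b13/s1 L1-HIT; vc=[]
#2 0x6a→b13/s1 L1-HIT; vc=[]
#3 0x6b→b13/s1 L1-HIT; vc=[]
#4 0x6d→b13/s1 L1-HIT; vc=[]
#5 0x68→b13/s1 L1-HIT; vc=[]
#6 0x6f→b13/s1 L1-HIT; vc=[]
#7 0x5a→b11/s1 MISS; vc=[13]
#8 0x5f→b11/s1 L1-HIT; vc=[13]
#9 0x6a→b13/s1 VC-HIT; vc=[11]
#10 0x5c→b11/s1 VC-HIT; vc=[13]
#11 0x6e→b13/s1 VC-HIT; vc=[11]
#12 0x69→b13/s1 L1-HIT; vc=[11]
#13 0x5a→b11/s1 VC-HIT; vc=[13]

VC = [13]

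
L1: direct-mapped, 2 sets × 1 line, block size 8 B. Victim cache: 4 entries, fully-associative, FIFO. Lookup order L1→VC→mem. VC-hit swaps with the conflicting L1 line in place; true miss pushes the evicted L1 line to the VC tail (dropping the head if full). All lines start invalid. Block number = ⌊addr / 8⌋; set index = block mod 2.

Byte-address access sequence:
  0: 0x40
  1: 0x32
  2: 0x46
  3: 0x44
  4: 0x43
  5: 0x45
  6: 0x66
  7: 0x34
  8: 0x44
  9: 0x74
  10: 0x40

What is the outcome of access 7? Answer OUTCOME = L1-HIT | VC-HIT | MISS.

0: 0x40 (blk 8, set 0) → MISS  vc=[]
1: 0x32 (blk 6, set 0) → MISS  vc=[8]
2: 0x46 (blk 8, set 0) → VC-HIT  vc=[6]
3: 0x44 (blk 8, set 0) → L1-HIT  vc=[6]
4: 0x43 (blk 8, set 0) → L1-HIT  vc=[6]
5: 0x45 (blk 8, set 0) → L1-HIT  vc=[6]
6: 0x66 (blk 12, set 0) → MISS  vc=[6, 8]
7: 0x34 (blk 6, set 0) → VC-HIT  vc=[12, 8]
8: 0x44 (blk 8, set 0) → VC-HIT  vc=[12, 6]
9: 0x74 (blk 14, set 0) → MISS  vc=[12, 6, 8]
10: 0x40 (blk 8, set 0) → VC-HIT  vc=[12, 6, 14]

OUTCOME = VC-HIT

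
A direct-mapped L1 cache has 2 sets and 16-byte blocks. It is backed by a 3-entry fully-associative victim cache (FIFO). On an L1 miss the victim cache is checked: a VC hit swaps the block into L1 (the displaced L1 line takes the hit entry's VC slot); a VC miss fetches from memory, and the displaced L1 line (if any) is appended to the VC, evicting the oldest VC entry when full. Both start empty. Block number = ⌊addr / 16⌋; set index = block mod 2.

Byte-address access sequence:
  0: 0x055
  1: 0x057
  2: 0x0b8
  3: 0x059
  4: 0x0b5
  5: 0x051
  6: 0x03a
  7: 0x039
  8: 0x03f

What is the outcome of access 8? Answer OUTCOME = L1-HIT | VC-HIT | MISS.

0: 0x55 (blk 5, set 1) → MISS  vc=[]
1: 0x57 (blk 5, set 1) → L1-HIT  vc=[]
2: 0xb8 (blk 11, set 1) → MISS  vc=[5]
3: 0x59 (blk 5, set 1) → VC-HIT  vc=[11]
4: 0xb5 (blk 11, set 1) → VC-HIT  vc=[5]
5: 0x51 (blk 5, set 1) → VC-HIT  vc=[11]
6: 0x3a (blk 3, set 1) → MISS  vc=[11, 5]
7: 0x39 (blk 3, set 1) → L1-HIT  vc=[11, 5]
8: 0x3f (blk 3, set 1) → L1-HIT  vc=[11, 5]

OUTCOME = L1-HIT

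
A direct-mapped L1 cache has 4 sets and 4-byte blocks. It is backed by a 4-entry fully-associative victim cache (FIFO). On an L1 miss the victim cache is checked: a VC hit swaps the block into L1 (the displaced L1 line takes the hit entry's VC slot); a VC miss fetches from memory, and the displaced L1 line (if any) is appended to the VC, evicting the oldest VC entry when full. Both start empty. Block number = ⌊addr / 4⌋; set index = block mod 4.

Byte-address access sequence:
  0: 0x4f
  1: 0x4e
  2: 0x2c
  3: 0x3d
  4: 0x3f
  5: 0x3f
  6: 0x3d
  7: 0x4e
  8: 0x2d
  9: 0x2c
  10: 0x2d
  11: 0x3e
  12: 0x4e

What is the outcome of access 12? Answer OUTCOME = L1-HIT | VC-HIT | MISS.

OUTCOME = VC-HIT

  [0] addr=0x4f blk=19 s=3: MISS | VC []
  [1] addr=0x4e blk=19 s=3: L1-HIT | VC []
  [2] addr=0x2c blk=11 s=3: MISS | VC [19]
  [3] addr=0x3d blk=15 s=3: MISS | VC [19, 11]
  [4] addr=0x3f blk=15 s=3: L1-HIT | VC [19, 11]
  [5] addr=0x3f blk=15 s=3: L1-HIT | VC [19, 11]
  [6] addr=0x3d blk=15 s=3: L1-HIT | VC [19, 11]
  [7] addr=0x4e blk=19 s=3: VC-HIT | VC [15, 11]
  [8] addr=0x2d blk=11 s=3: VC-HIT | VC [15, 19]
  [9] addr=0x2c blk=11 s=3: L1-HIT | VC [15, 19]
  [10] addr=0x2d blk=11 s=3: L1-HIT | VC [15, 19]
  [11] addr=0x3e blk=15 s=3: VC-HIT | VC [11, 19]
  [12] addr=0x4e blk=19 s=3: VC-HIT | VC [11, 15]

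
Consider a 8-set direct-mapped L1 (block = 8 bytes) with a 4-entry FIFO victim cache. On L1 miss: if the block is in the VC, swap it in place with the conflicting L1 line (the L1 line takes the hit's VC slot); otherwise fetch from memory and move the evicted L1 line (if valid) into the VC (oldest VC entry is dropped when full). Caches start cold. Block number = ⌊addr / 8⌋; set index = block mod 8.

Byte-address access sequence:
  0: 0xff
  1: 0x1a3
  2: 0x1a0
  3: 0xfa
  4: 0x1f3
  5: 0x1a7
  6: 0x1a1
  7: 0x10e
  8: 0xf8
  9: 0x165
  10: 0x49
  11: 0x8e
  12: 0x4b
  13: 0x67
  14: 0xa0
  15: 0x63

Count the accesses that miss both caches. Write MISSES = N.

MISSES = 9

#0 0xff→b31/s7 MISS; vc=[]
#1 0x1a3→b52/s4 MISS; vc=[]
#2 0x1a0→b52/s4 L1-HIT; vc=[]
#3 0xfa→b31/s7 L1-HIT; vc=[]
#4 0x1f3→b62/s6 MISS; vc=[]
#5 0x1a7→b52/s4 L1-HIT; vc=[]
#6 0x1a1→b52/s4 L1-HIT; vc=[]
#7 0x10e→b33/s1 MISS; vc=[]
#8 0xf8→b31/s7 L1-HIT; vc=[]
#9 0x165→b44/s4 MISS; vc=[52]
#10 0x49→b9/s1 MISS; vc=[52,33]
#11 0x8e→b17/s1 MISS; vc=[52,33,9]
#12 0x4b→b9/s1 VC-HIT; vc=[52,33,17]
#13 0x67→b12/s4 MISS; vc=[52,33,17,44]
#14 0xa0→b20/s4 MISS; vc=[33,17,44,12]
#15 0x63→b12/s4 VC-HIT; vc=[33,17,44,20]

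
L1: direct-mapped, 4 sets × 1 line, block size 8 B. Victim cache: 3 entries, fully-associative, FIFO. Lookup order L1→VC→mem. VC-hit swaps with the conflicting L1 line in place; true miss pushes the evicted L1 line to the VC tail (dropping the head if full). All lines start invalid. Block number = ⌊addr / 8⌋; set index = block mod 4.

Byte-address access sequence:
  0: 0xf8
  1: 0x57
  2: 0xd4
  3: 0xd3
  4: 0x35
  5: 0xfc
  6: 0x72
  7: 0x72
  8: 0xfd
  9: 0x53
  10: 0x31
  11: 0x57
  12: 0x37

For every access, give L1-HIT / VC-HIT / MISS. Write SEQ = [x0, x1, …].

SEQ = [MISS, MISS, MISS, L1-HIT, MISS, L1-HIT, MISS, L1-HIT, L1-HIT, VC-HIT, VC-HIT, VC-HIT, VC-HIT]

#0 0xf8→b31/s3 MISS; vc=[]
#1 0x57→b10/s2 MISS; vc=[]
#2 0xd4→b26/s2 MISS; vc=[10]
#3 0xd3→b26/s2 L1-HIT; vc=[10]
#4 0x35→b6/s2 MISS; vc=[10,26]
#5 0xfc→b31/s3 L1-HIT; vc=[10,26]
#6 0x72→b14/s2 MISS; vc=[10,26,6]
#7 0x72→b14/s2 L1-HIT; vc=[10,26,6]
#8 0xfd→b31/s3 L1-HIT; vc=[10,26,6]
#9 0x53→b10/s2 VC-HIT; vc=[14,26,6]
#10 0x31→b6/s2 VC-HIT; vc=[14,26,10]
#11 0x57→b10/s2 VC-HIT; vc=[14,26,6]
#12 0x37→b6/s2 VC-HIT; vc=[14,26,10]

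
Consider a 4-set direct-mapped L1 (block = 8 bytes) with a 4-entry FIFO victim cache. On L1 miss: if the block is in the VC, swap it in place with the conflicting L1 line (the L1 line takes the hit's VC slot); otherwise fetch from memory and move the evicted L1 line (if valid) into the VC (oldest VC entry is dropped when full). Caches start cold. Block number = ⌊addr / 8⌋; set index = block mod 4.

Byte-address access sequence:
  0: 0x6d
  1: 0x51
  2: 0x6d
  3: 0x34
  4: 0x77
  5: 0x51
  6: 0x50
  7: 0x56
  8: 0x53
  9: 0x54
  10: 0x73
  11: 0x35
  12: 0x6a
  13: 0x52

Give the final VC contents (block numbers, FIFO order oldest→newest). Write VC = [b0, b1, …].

VC = [6, 14]

#0 0x6d→b13/s1 MISS; vc=[]
#1 0x51→b10/s2 MISS; vc=[]
#2 0x6d→b13/s1 L1-HIT; vc=[]
#3 0x34→b6/s2 MISS; vc=[10]
#4 0x77→b14/s2 MISS; vc=[10,6]
#5 0x51→b10/s2 VC-HIT; vc=[14,6]
#6 0x50→b10/s2 L1-HIT; vc=[14,6]
#7 0x56→b10/s2 L1-HIT; vc=[14,6]
#8 0x53→b10/s2 L1-HIT; vc=[14,6]
#9 0x54→b10/s2 L1-HIT; vc=[14,6]
#10 0x73→b14/s2 VC-HIT; vc=[10,6]
#11 0x35→b6/s2 VC-HIT; vc=[10,14]
#12 0x6a→b13/s1 L1-HIT; vc=[10,14]
#13 0x52→b10/s2 VC-HIT; vc=[6,14]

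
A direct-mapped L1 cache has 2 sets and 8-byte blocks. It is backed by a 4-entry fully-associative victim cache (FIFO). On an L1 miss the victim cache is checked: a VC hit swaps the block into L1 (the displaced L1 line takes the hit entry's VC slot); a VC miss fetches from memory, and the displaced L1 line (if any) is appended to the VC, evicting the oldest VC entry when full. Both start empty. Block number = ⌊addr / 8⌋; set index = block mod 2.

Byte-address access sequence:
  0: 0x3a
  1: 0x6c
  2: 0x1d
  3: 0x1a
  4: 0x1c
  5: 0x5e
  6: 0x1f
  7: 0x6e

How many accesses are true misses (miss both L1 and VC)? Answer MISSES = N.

  [0] addr=0x3a blk=7 s=1: MISS | VC []
  [1] addr=0x6c blk=13 s=1: MISS | VC [7]
  [2] addr=0x1d blk=3 s=1: MISS | VC [7, 13]
  [3] addr=0x1a blk=3 s=1: L1-HIT | VC [7, 13]
  [4] addr=0x1c blk=3 s=1: L1-HIT | VC [7, 13]
  [5] addr=0x5e blk=11 s=1: MISS | VC [7, 13, 3]
  [6] addr=0x1f blk=3 s=1: VC-HIT | VC [7, 13, 11]
  [7] addr=0x6e blk=13 s=1: VC-HIT | VC [7, 3, 11]

MISSES = 4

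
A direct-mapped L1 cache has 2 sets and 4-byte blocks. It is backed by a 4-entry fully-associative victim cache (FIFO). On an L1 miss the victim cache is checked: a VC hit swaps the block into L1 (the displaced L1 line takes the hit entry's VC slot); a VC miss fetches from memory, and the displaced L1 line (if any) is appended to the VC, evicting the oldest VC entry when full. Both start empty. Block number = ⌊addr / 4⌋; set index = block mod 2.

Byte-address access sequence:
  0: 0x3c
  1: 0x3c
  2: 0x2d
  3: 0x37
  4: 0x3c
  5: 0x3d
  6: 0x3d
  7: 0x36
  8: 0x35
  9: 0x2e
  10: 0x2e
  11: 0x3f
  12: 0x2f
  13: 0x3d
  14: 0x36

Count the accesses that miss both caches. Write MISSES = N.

#0 0x3c→b15/s1 MISS; vc=[]
#1 0x3c→b15/s1 L1-HIT; vc=[]
#2 0x2d→b11/s1 MISS; vc=[15]
#3 0x37→b13/s1 MISS; vc=[15,11]
#4 0x3c→b15/s1 VC-HIT; vc=[13,11]
#5 0x3d→b15/s1 L1-HIT; vc=[13,11]
#6 0x3d→b15/s1 L1-HIT; vc=[13,11]
#7 0x36→b13/s1 VC-HIT; vc=[15,11]
#8 0x35→b13/s1 L1-HIT; vc=[15,11]
#9 0x2e→b11/s1 VC-HIT; vc=[15,13]
#10 0x2e→b11/s1 L1-HIT; vc=[15,13]
#11 0x3f→b15/s1 VC-HIT; vc=[11,13]
#12 0x2f→b11/s1 VC-HIT; vc=[15,13]
#13 0x3d→b15/s1 VC-HIT; vc=[11,13]
#14 0x36→b13/s1 VC-HIT; vc=[11,15]

MISSES = 3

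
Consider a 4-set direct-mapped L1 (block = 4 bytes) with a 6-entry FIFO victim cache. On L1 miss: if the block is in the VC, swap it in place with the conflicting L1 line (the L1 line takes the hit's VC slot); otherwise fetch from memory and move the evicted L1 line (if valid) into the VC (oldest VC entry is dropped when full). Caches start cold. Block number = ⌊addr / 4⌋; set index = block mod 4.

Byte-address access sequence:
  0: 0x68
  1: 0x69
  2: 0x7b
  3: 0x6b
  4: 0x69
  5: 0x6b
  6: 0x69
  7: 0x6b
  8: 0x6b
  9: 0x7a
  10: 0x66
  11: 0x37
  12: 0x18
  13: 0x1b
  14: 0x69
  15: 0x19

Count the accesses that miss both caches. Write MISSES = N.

  [0] addr=0x68 blk=26 s=2: MISS | VC []
  [1] addr=0x69 blk=26 s=2: L1-HIT | VC []
  [2] addr=0x7b blk=30 s=2: MISS | VC [26]
  [3] addr=0x6b blk=26 s=2: VC-HIT | VC [30]
  [4] addr=0x69 blk=26 s=2: L1-HIT | VC [30]
  [5] addr=0x6b blk=26 s=2: L1-HIT | VC [30]
  [6] addr=0x69 blk=26 s=2: L1-HIT | VC [30]
  [7] addr=0x6b blk=26 s=2: L1-HIT | VC [30]
  [8] addr=0x6b blk=26 s=2: L1-HIT | VC [30]
  [9] addr=0x7a blk=30 s=2: VC-HIT | VC [26]
  [10] addr=0x66 blk=25 s=1: MISS | VC [26]
  [11] addr=0x37 blk=13 s=1: MISS | VC [26, 25]
  [12] addr=0x18 blk=6 s=2: MISS | VC [26, 25, 30]
  [13] addr=0x1b blk=6 s=2: L1-HIT | VC [26, 25, 30]
  [14] addr=0x69 blk=26 s=2: VC-HIT | VC [6, 25, 30]
  [15] addr=0x19 blk=6 s=2: VC-HIT | VC [26, 25, 30]

MISSES = 5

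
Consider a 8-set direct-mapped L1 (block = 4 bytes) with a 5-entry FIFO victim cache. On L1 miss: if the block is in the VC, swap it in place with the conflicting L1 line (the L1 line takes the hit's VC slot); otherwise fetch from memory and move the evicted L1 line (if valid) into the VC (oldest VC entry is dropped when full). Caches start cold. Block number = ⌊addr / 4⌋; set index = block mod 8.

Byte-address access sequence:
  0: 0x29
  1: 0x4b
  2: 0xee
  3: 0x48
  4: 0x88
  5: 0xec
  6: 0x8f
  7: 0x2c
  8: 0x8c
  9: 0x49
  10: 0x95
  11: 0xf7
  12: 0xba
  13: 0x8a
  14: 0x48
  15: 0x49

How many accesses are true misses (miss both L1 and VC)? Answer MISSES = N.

  [0] addr=0x29 blk=10 s=2: MISS | VC []
  [1] addr=0x4b blk=18 s=2: MISS | VC [10]
  [2] addr=0xee blk=59 s=3: MISS | VC [10]
  [3] addr=0x48 blk=18 s=2: L1-HIT | VC [10]
  [4] addr=0x88 blk=34 s=2: MISS | VC [10, 18]
  [5] addr=0xec blk=59 s=3: L1-HIT | VC [10, 18]
  [6] addr=0x8f blk=35 s=3: MISS | VC [10, 18, 59]
  [7] addr=0x2c blk=11 s=3: MISS | VC [10, 18, 59, 35]
  [8] addr=0x8c blk=35 s=3: VC-HIT | VC [10, 18, 59, 11]
  [9] addr=0x49 blk=18 s=2: VC-HIT | VC [10, 34, 59, 11]
  [10] addr=0x95 blk=37 s=5: MISS | VC [10, 34, 59, 11]
  [11] addr=0xf7 blk=61 s=5: MISS | VC [10, 34, 59, 11, 37]
  [12] addr=0xba blk=46 s=6: MISS | VC [10, 34, 59, 11, 37]
  [13] addr=0x8a blk=34 s=2: VC-HIT | VC [10, 18, 59, 11, 37]
  [14] addr=0x48 blk=18 s=2: VC-HIT | VC [10, 34, 59, 11, 37]
  [15] addr=0x49 blk=18 s=2: L1-HIT | VC [10, 34, 59, 11, 37]

MISSES = 9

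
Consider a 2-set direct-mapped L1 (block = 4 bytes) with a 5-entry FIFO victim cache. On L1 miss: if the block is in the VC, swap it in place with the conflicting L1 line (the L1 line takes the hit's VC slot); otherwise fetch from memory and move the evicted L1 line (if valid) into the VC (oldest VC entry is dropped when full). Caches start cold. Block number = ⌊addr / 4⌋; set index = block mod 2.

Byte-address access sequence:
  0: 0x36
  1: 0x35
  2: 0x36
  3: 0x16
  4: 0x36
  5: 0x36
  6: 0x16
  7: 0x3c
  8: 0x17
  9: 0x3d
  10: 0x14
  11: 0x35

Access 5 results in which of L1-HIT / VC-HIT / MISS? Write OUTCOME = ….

OUTCOME = L1-HIT

0: 0x36 (blk 13, set 1) → MISS  vc=[]
1: 0x35 (blk 13, set 1) → L1-HIT  vc=[]
2: 0x36 (blk 13, set 1) → L1-HIT  vc=[]
3: 0x16 (blk 5, set 1) → MISS  vc=[13]
4: 0x36 (blk 13, set 1) → VC-HIT  vc=[5]
5: 0x36 (blk 13, set 1) → L1-HIT  vc=[5]
6: 0x16 (blk 5, set 1) → VC-HIT  vc=[13]
7: 0x3c (blk 15, set 1) → MISS  vc=[13, 5]
8: 0x17 (blk 5, set 1) → VC-HIT  vc=[13, 15]
9: 0x3d (blk 15, set 1) → VC-HIT  vc=[13, 5]
10: 0x14 (blk 5, set 1) → VC-HIT  vc=[13, 15]
11: 0x35 (blk 13, set 1) → VC-HIT  vc=[5, 15]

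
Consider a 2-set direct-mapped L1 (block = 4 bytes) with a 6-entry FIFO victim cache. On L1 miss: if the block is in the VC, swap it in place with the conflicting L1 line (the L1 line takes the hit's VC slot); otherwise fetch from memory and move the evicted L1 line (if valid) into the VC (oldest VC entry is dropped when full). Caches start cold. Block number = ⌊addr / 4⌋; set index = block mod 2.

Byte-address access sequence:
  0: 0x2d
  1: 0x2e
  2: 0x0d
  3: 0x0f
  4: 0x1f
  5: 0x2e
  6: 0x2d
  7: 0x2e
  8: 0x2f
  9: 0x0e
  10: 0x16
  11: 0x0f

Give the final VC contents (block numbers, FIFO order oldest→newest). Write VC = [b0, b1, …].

#0 0x2d→b11/s1 MISS; vc=[]
#1 0x2e→b11/s1 L1-HIT; vc=[]
#2 0xd→b3/s1 MISS; vc=[11]
#3 0xf→b3/s1 L1-HIT; vc=[11]
#4 0x1f→b7/s1 MISS; vc=[11,3]
#5 0x2e→b11/s1 VC-HIT; vc=[7,3]
#6 0x2d→b11/s1 L1-HIT; vc=[7,3]
#7 0x2e→b11/s1 L1-HIT; vc=[7,3]
#8 0x2f→b11/s1 L1-HIT; vc=[7,3]
#9 0xe→b3/s1 VC-HIT; vc=[7,11]
#10 0x16→b5/s1 MISS; vc=[7,11,3]
#11 0xf→b3/s1 VC-HIT; vc=[7,11,5]

VC = [7, 11, 5]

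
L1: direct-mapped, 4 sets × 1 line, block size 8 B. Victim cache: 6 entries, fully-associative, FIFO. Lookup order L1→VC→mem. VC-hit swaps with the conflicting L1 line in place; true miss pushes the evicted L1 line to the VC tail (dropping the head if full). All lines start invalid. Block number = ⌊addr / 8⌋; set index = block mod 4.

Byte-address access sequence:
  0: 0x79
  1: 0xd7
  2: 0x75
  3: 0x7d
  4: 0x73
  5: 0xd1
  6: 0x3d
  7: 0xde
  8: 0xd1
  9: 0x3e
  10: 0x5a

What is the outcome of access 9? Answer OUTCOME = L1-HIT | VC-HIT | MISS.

#0 0x79→b15/s3 MISS; vc=[]
#1 0xd7→b26/s2 MISS; vc=[]
#2 0x75→b14/s2 MISS; vc=[26]
#3 0x7d→b15/s3 L1-HIT; vc=[26]
#4 0x73→b14/s2 L1-HIT; vc=[26]
#5 0xd1→b26/s2 VC-HIT; vc=[14]
#6 0x3d→b7/s3 MISS; vc=[14,15]
#7 0xde→b27/s3 MISS; vc=[14,15,7]
#8 0xd1→b26/s2 L1-HIT; vc=[14,15,7]
#9 0x3e→b7/s3 VC-HIT; vc=[14,15,27]
#10 0x5a→b11/s3 MISS; vc=[14,15,27,7]

OUTCOME = VC-HIT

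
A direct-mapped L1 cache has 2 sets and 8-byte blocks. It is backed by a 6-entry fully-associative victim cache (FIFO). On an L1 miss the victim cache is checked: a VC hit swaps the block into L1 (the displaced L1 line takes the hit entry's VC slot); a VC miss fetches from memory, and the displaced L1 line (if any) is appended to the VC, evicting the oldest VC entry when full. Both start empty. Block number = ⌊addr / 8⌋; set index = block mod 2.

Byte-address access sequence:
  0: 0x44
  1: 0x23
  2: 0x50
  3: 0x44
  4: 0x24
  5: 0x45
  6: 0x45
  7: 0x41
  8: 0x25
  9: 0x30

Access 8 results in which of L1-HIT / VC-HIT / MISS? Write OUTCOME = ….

OUTCOME = VC-HIT

#0 0x44→b8/s0 MISS; vc=[]
#1 0x23→b4/s0 MISS; vc=[8]
#2 0x50→b10/s0 MISS; vc=[8,4]
#3 0x44→b8/s0 VC-HIT; vc=[10,4]
#4 0x24→b4/s0 VC-HIT; vc=[10,8]
#5 0x45→b8/s0 VC-HIT; vc=[10,4]
#6 0x45→b8/s0 L1-HIT; vc=[10,4]
#7 0x41→b8/s0 L1-HIT; vc=[10,4]
#8 0x25→b4/s0 VC-HIT; vc=[10,8]
#9 0x30→b6/s0 MISS; vc=[10,8,4]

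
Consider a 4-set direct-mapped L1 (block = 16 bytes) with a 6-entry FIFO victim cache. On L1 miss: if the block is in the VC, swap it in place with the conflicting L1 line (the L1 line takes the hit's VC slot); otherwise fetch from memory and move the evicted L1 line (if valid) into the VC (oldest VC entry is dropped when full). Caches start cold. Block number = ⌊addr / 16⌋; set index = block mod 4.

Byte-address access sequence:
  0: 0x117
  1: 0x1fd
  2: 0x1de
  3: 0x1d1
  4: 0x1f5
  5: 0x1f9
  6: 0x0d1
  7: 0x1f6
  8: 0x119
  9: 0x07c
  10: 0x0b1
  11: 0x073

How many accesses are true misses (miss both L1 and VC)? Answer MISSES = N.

#0 0x117→b17/s1 MISS; vc=[]
#1 0x1fd→b31/s3 MISS; vc=[]
#2 0x1de→b29/s1 MISS; vc=[17]
#3 0x1d1→b29/s1 L1-HIT; vc=[17]
#4 0x1f5→b31/s3 L1-HIT; vc=[17]
#5 0x1f9→b31/s3 L1-HIT; vc=[17]
#6 0xd1→b13/s1 MISS; vc=[17,29]
#7 0x1f6→b31/s3 L1-HIT; vc=[17,29]
#8 0x119→b17/s1 VC-HIT; vc=[13,29]
#9 0x7c→b7/s3 MISS; vc=[13,29,31]
#10 0xb1→b11/s3 MISS; vc=[13,29,31,7]
#11 0x73→b7/s3 VC-HIT; vc=[13,29,31,11]

MISSES = 6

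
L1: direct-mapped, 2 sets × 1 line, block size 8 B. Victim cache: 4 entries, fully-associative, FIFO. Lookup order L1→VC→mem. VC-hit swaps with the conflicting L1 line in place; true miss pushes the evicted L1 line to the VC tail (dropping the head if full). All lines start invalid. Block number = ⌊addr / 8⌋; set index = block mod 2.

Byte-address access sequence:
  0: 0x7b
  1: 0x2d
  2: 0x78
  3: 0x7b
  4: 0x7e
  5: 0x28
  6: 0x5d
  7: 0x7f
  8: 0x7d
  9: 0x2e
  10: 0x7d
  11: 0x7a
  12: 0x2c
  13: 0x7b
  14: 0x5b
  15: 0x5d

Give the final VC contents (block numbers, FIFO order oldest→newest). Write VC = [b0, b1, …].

#0 0x7b→b15/s1 MISS; vc=[]
#1 0x2d→b5/s1 MISS; vc=[15]
#2 0x78→b15/s1 VC-HIT; vc=[5]
#3 0x7b→b15/s1 L1-HIT; vc=[5]
#4 0x7e→b15/s1 L1-HIT; vc=[5]
#5 0x28→b5/s1 VC-HIT; vc=[15]
#6 0x5d→b11/s1 MISS; vc=[15,5]
#7 0x7f→b15/s1 VC-HIT; vc=[11,5]
#8 0x7d→b15/s1 L1-HIT; vc=[11,5]
#9 0x2e→b5/s1 VC-HIT; vc=[11,15]
#10 0x7d→b15/s1 VC-HIT; vc=[11,5]
#11 0x7a→b15/s1 L1-HIT; vc=[11,5]
#12 0x2c→b5/s1 VC-HIT; vc=[11,15]
#13 0x7b→b15/s1 VC-HIT; vc=[11,5]
#14 0x5b→b11/s1 VC-HIT; vc=[15,5]
#15 0x5d→b11/s1 L1-HIT; vc=[15,5]

VC = [15, 5]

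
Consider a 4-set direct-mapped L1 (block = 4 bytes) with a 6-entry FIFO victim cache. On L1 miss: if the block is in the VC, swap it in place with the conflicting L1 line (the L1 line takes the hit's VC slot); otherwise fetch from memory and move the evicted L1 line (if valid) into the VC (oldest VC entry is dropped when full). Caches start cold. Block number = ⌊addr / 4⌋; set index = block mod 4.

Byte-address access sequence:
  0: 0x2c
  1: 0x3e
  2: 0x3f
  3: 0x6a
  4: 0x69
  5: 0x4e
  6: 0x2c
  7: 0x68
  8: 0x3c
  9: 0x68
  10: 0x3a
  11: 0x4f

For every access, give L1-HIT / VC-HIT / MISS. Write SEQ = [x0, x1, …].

  [0] addr=0x2c blk=11 s=3: MISS | VC []
  [1] addr=0x3e blk=15 s=3: MISS | VC [11]
  [2] addr=0x3f blk=15 s=3: L1-HIT | VC [11]
  [3] addr=0x6a blk=26 s=2: MISS | VC [11]
  [4] addr=0x69 blk=26 s=2: L1-HIT | VC [11]
  [5] addr=0x4e blk=19 s=3: MISS | VC [11, 15]
  [6] addr=0x2c blk=11 s=3: VC-HIT | VC [19, 15]
  [7] addr=0x68 blk=26 s=2: L1-HIT | VC [19, 15]
  [8] addr=0x3c blk=15 s=3: VC-HIT | VC [19, 11]
  [9] addr=0x68 blk=26 s=2: L1-HIT | VC [19, 11]
  [10] addr=0x3a blk=14 s=2: MISS | VC [19, 11, 26]
  [11] addr=0x4f blk=19 s=3: VC-HIT | VC [15, 11, 26]

SEQ = [MISS, MISS, L1-HIT, MISS, L1-HIT, MISS, VC-HIT, L1-HIT, VC-HIT, L1-HIT, MISS, VC-HIT]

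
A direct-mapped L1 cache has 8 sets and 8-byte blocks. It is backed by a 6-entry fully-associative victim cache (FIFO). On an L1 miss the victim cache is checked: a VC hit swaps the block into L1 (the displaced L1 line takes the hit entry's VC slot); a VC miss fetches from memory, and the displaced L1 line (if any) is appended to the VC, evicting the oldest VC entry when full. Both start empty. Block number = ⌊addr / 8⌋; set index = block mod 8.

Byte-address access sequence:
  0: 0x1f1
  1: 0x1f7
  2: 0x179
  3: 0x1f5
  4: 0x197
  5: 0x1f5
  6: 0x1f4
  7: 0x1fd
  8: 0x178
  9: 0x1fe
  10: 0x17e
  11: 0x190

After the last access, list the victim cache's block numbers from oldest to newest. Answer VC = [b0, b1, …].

VC = [63]

#0 0x1f1→b62/s6 MISS; vc=[]
#1 0x1f7→b62/s6 L1-HIT; vc=[]
#2 0x179→b47/s7 MISS; vc=[]
#3 0x1f5→b62/s6 L1-HIT; vc=[]
#4 0x197→b50/s2 MISS; vc=[]
#5 0x1f5→b62/s6 L1-HIT; vc=[]
#6 0x1f4→b62/s6 L1-HIT; vc=[]
#7 0x1fd→b63/s7 MISS; vc=[47]
#8 0x178→b47/s7 VC-HIT; vc=[63]
#9 0x1fe→b63/s7 VC-HIT; vc=[47]
#10 0x17e→b47/s7 VC-HIT; vc=[63]
#11 0x190→b50/s2 L1-HIT; vc=[63]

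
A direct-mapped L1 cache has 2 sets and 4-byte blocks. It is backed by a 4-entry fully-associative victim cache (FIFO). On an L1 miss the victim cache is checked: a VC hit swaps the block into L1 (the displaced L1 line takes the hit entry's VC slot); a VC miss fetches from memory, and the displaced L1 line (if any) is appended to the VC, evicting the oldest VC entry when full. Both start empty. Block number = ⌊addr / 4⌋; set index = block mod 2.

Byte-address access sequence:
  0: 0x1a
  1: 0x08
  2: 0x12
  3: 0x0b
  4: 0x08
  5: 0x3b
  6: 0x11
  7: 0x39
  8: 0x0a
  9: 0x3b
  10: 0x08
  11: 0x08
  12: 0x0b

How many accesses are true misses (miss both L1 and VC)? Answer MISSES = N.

MISSES = 4

0: 0x1a (blk 6, set 0) → MISS  vc=[]
1: 0x8 (blk 2, set 0) → MISS  vc=[6]
2: 0x12 (blk 4, set 0) → MISS  vc=[6, 2]
3: 0xb (blk 2, set 0) → VC-HIT  vc=[6, 4]
4: 0x8 (blk 2, set 0) → L1-HIT  vc=[6, 4]
5: 0x3b (blk 14, set 0) → MISS  vc=[6, 4, 2]
6: 0x11 (blk 4, set 0) → VC-HIT  vc=[6, 14, 2]
7: 0x39 (blk 14, set 0) → VC-HIT  vc=[6, 4, 2]
8: 0xa (blk 2, set 0) → VC-HIT  vc=[6, 4, 14]
9: 0x3b (blk 14, set 0) → VC-HIT  vc=[6, 4, 2]
10: 0x8 (blk 2, set 0) → VC-HIT  vc=[6, 4, 14]
11: 0x8 (blk 2, set 0) → L1-HIT  vc=[6, 4, 14]
12: 0xb (blk 2, set 0) → L1-HIT  vc=[6, 4, 14]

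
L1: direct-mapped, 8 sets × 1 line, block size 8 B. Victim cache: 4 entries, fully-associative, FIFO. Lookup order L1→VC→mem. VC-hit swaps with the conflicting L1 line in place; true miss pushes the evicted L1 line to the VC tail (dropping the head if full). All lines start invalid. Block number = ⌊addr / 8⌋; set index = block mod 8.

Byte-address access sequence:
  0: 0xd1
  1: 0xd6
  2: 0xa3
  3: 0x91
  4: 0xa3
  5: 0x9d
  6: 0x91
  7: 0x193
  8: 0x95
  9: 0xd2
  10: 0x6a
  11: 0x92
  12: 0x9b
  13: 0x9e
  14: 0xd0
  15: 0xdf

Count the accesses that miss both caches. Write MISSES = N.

#0 0xd1→b26/s2 MISS; vc=[]
#1 0xd6→b26/s2 L1-HIT; vc=[]
#2 0xa3→b20/s4 MISS; vc=[]
#3 0x91→b18/s2 MISS; vc=[26]
#4 0xa3→b20/s4 L1-HIT; vc=[26]
#5 0x9d→b19/s3 MISS; vc=[26]
#6 0x91→b18/s2 L1-HIT; vc=[26]
#7 0x193→b50/s2 MISS; vc=[26,18]
#8 0x95→b18/s2 VC-HIT; vc=[26,50]
#9 0xd2→b26/s2 VC-HIT; vc=[18,50]
#10 0x6a→b13/s5 MISS; vc=[18,50]
#11 0x92→b18/s2 VC-HIT; vc=[26,50]
#12 0x9b→b19/s3 L1-HIT; vc=[26,50]
#13 0x9e→b19/s3 L1-HIT; vc=[26,50]
#14 0xd0→b26/s2 VC-HIT; vc=[18,50]
#15 0xdf→b27/s3 MISS; vc=[18,50,19]

MISSES = 7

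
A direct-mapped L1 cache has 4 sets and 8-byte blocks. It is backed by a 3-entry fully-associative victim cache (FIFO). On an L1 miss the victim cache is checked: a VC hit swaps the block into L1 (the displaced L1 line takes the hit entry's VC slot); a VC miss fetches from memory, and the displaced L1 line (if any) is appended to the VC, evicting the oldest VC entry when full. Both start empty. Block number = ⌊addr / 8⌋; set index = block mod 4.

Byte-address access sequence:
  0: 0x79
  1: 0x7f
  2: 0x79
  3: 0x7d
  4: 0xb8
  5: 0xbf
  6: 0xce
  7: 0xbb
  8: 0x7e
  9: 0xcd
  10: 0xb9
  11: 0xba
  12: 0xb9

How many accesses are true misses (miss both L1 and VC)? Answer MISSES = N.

#0 0x79→b15/s3 MISS; vc=[]
#1 0x7f→b15/s3 L1-HIT; vc=[]
#2 0x79→b15/s3 L1-HIT; vc=[]
#3 0x7d→b15/s3 L1-HIT; vc=[]
#4 0xb8→b23/s3 MISS; vc=[15]
#5 0xbf→b23/s3 L1-HIT; vc=[15]
#6 0xce→b25/s1 MISS; vc=[15]
#7 0xbb→b23/s3 L1-HIT; vc=[15]
#8 0x7e→b15/s3 VC-HIT; vc=[23]
#9 0xcd→b25/s1 L1-HIT; vc=[23]
#10 0xb9→b23/s3 VC-HIT; vc=[15]
#11 0xba→b23/s3 L1-HIT; vc=[15]
#12 0xb9→b23/s3 L1-HIT; vc=[15]

MISSES = 3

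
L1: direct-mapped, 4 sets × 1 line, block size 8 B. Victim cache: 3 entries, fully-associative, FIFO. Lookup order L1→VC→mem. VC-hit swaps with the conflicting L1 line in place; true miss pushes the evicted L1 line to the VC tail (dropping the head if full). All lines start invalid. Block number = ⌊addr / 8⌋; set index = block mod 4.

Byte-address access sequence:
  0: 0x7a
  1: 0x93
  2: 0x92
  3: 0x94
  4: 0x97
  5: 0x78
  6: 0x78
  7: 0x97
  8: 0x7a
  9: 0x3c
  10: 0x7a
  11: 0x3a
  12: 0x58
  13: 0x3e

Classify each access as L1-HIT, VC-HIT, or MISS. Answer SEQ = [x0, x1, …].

#0 0x7a→b15/s3 MISS; vc=[]
#1 0x93→b18/s2 MISS; vc=[]
#2 0x92→b18/s2 L1-HIT; vc=[]
#3 0x94→b18/s2 L1-HIT; vc=[]
#4 0x97→b18/s2 L1-HIT; vc=[]
#5 0x78→b15/s3 L1-HIT; vc=[]
#6 0x78→b15/s3 L1-HIT; vc=[]
#7 0x97→b18/s2 L1-HIT; vc=[]
#8 0x7a→b15/s3 L1-HIT; vc=[]
#9 0x3c→b7/s3 MISS; vc=[15]
#10 0x7a→b15/s3 VC-HIT; vc=[7]
#11 0x3a→b7/s3 VC-HIT; vc=[15]
#12 0x58→b11/s3 MISS; vc=[15,7]
#13 0x3e→b7/s3 VC-HIT; vc=[15,11]

SEQ = [MISS, MISS, L1-HIT, L1-HIT, L1-HIT, L1-HIT, L1-HIT, L1-HIT, L1-HIT, MISS, VC-HIT, VC-HIT, MISS, VC-HIT]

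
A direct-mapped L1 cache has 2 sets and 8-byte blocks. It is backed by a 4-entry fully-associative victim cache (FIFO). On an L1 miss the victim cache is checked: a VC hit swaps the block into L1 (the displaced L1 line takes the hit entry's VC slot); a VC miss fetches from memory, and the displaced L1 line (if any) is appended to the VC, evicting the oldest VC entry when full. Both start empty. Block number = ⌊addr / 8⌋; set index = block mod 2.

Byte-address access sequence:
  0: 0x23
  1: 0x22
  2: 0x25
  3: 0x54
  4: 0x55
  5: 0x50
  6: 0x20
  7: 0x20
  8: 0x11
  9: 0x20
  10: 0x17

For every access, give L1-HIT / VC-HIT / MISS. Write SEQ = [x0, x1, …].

SEQ = [MISS, L1-HIT, L1-HIT, MISS, L1-HIT, L1-HIT, VC-HIT, L1-HIT, MISS, VC-HIT, VC-HIT]

#0 0x23→b4/s0 MISS; vc=[]
#1 0x22→b4/s0 L1-HIT; vc=[]
#2 0x25→b4/s0 L1-HIT; vc=[]
#3 0x54→b10/s0 MISS; vc=[4]
#4 0x55→b10/s0 L1-HIT; vc=[4]
#5 0x50→b10/s0 L1-HIT; vc=[4]
#6 0x20→b4/s0 VC-HIT; vc=[10]
#7 0x20→b4/s0 L1-HIT; vc=[10]
#8 0x11→b2/s0 MISS; vc=[10,4]
#9 0x20→b4/s0 VC-HIT; vc=[10,2]
#10 0x17→b2/s0 VC-HIT; vc=[10,4]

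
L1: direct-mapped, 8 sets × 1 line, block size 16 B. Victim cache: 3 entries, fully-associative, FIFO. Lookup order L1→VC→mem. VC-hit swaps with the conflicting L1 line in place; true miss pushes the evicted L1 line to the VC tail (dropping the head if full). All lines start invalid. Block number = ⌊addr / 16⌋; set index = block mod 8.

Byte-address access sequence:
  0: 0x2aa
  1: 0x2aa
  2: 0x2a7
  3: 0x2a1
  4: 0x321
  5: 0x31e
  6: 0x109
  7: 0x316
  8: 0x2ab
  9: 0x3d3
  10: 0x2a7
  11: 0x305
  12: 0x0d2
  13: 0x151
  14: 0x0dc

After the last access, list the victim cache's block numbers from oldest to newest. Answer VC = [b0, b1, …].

  [0] addr=0x2aa blk=42 s=2: MISS | VC []
  [1] addr=0x2aa blk=42 s=2: L1-HIT | VC []
  [2] addr=0x2a7 blk=42 s=2: L1-HIT | VC []
  [3] addr=0x2a1 blk=42 s=2: L1-HIT | VC []
  [4] addr=0x321 blk=50 s=2: MISS | VC [42]
  [5] addr=0x31e blk=49 s=1: MISS | VC [42]
  [6] addr=0x109 blk=16 s=0: MISS | VC [42]
  [7] addr=0x316 blk=49 s=1: L1-HIT | VC [42]
  [8] addr=0x2ab blk=42 s=2: VC-HIT | VC [50]
  [9] addr=0x3d3 blk=61 s=5: MISS | VC [50]
  [10] addr=0x2a7 blk=42 s=2: L1-HIT | VC [50]
  [11] addr=0x305 blk=48 s=0: MISS | VC [50, 16]
  [12] addr=0xd2 blk=13 s=5: MISS | VC [50, 16, 61]
  [13] addr=0x151 blk=21 s=5: MISS | VC [16, 61, 13]
  [14] addr=0xdc blk=13 s=5: VC-HIT | VC [16, 61, 21]

VC = [16, 61, 21]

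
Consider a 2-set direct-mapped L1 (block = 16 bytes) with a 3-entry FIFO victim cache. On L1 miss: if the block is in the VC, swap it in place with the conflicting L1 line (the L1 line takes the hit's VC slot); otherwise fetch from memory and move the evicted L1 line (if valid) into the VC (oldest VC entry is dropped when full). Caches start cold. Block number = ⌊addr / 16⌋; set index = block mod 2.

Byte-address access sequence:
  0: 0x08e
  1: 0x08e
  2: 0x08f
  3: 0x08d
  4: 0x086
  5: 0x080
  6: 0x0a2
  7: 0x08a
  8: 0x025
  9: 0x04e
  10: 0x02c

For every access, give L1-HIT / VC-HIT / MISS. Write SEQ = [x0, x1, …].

  [0] addr=0x8e blk=8 s=0: MISS | VC []
  [1] addr=0x8e blk=8 s=0: L1-HIT | VC []
  [2] addr=0x8f blk=8 s=0: L1-HIT | VC []
  [3] addr=0x8d blk=8 s=0: L1-HIT | VC []
  [4] addr=0x86 blk=8 s=0: L1-HIT | VC []
  [5] addr=0x80 blk=8 s=0: L1-HIT | VC []
  [6] addr=0xa2 blk=10 s=0: MISS | VC [8]
  [7] addr=0x8a blk=8 s=0: VC-HIT | VC [10]
  [8] addr=0x25 blk=2 s=0: MISS | VC [10, 8]
  [9] addr=0x4e blk=4 s=0: MISS | VC [10, 8, 2]
  [10] addr=0x2c blk=2 s=0: VC-HIT | VC [10, 8, 4]

SEQ = [MISS, L1-HIT, L1-HIT, L1-HIT, L1-HIT, L1-HIT, MISS, VC-HIT, MISS, MISS, VC-HIT]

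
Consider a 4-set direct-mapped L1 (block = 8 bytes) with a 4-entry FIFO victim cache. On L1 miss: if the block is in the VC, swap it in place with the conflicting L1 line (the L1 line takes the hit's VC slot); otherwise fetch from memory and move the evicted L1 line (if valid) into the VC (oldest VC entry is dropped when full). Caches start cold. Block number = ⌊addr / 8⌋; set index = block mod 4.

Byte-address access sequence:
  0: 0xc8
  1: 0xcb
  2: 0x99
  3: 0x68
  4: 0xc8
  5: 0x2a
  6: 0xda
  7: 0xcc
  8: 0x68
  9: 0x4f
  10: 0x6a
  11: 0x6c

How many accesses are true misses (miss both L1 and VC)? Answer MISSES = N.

#0 0xc8→b25/s1 MISS; vc=[]
#1 0xcb→b25/s1 L1-HIT; vc=[]
#2 0x99→b19/s3 MISS; vc=[]
#3 0x68→b13/s1 MISS; vc=[25]
#4 0xc8→b25/s1 VC-HIT; vc=[13]
#5 0x2a→b5/s1 MISS; vc=[13,25]
#6 0xda→b27/s3 MISS; vc=[13,25,19]
#7 0xcc→b25/s1 VC-HIT; vc=[13,5,19]
#8 0x68→b13/s1 VC-HIT; vc=[25,5,19]
#9 0x4f→b9/s1 MISS; vc=[25,5,19,13]
#10 0x6a→b13/s1 VC-HIT; vc=[25,5,19,9]
#11 0x6c→b13/s1 L1-HIT; vc=[25,5,19,9]

MISSES = 6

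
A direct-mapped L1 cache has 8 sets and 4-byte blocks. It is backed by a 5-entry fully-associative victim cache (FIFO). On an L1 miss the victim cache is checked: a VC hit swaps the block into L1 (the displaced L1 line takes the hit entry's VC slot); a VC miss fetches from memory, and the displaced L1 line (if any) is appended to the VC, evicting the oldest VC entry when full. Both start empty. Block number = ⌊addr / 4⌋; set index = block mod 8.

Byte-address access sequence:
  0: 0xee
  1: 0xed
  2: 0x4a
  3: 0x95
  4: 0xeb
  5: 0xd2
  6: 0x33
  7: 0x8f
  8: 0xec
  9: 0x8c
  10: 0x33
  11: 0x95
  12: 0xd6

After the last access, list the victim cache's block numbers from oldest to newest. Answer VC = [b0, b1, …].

#0 0xee→b59/s3 MISS; vc=[]
#1 0xed→b59/s3 L1-HIT; vc=[]
#2 0x4a→b18/s2 MISS; vc=[]
#3 0x95→b37/s5 MISS; vc=[]
#4 0xeb→b58/s2 MISS; vc=[18]
#5 0xd2→b52/s4 MISS; vc=[18]
#6 0x33→b12/s4 MISS; vc=[18,52]
#7 0x8f→b35/s3 MISS; vc=[18,52,59]
#8 0xec→b59/s3 VC-HIT; vc=[18,52,35]
#9 0x8c→b35/s3 VC-HIT; vc=[18,52,59]
#10 0x33→b12/s4 L1-HIT; vc=[18,52,59]
#11 0x95→b37/s5 L1-HIT; vc=[18,52,59]
#12 0xd6→b53/s5 MISS; vc=[18,52,59,37]

VC = [18, 52, 59, 37]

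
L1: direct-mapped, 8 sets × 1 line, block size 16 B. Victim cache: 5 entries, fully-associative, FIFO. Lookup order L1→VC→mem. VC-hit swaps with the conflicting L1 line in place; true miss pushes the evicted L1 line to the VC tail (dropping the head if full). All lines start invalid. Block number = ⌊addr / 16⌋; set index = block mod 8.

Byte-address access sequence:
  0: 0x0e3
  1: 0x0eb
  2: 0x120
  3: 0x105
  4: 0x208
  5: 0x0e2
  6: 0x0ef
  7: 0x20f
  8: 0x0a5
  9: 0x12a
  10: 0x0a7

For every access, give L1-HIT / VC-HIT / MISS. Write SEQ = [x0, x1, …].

  [0] addr=0xe3 blk=14 s=6: MISS | VC []
  [1] addr=0xeb blk=14 s=6: L1-HIT | VC []
  [2] addr=0x120 blk=18 s=2: MISS | VC []
  [3] addr=0x105 blk=16 s=0: MISS | VC []
  [4] addr=0x208 blk=32 s=0: MISS | VC [16]
  [5] addr=0xe2 blk=14 s=6: L1-HIT | VC [16]
  [6] addr=0xef blk=14 s=6: L1-HIT | VC [16]
  [7] addr=0x20f blk=32 s=0: L1-HIT | VC [16]
  [8] addr=0xa5 blk=10 s=2: MISS | VC [16, 18]
  [9] addr=0x12a blk=18 s=2: VC-HIT | VC [16, 10]
  [10] addr=0xa7 blk=10 s=2: VC-HIT | VC [16, 18]

SEQ = [MISS, L1-HIT, MISS, MISS, MISS, L1-HIT, L1-HIT, L1-HIT, MISS, VC-HIT, VC-HIT]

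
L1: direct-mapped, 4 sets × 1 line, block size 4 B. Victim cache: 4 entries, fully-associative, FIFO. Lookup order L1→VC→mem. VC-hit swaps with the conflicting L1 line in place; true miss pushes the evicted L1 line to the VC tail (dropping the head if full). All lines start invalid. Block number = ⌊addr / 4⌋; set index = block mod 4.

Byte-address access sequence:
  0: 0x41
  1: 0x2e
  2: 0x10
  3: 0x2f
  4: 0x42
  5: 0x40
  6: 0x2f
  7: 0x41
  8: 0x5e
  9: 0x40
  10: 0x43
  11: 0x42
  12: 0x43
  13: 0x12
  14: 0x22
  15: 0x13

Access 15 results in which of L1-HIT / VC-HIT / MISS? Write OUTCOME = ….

#0 0x41→b16/s0 MISS; vc=[]
#1 0x2e→b11/s3 MISS; vc=[]
#2 0x10→b4/s0 MISS; vc=[16]
#3 0x2f→b11/s3 L1-HIT; vc=[16]
#4 0x42→b16/s0 VC-HIT; vc=[4]
#5 0x40→b16/s0 L1-HIT; vc=[4]
#6 0x2f→b11/s3 L1-HIT; vc=[4]
#7 0x41→b16/s0 L1-HIT; vc=[4]
#8 0x5e→b23/s3 MISS; vc=[4,11]
#9 0x40→b16/s0 L1-HIT; vc=[4,11]
#10 0x43→b16/s0 L1-HIT; vc=[4,11]
#11 0x42→b16/s0 L1-HIT; vc=[4,11]
#12 0x43→b16/s0 L1-HIT; vc=[4,11]
#13 0x12→b4/s0 VC-HIT; vc=[16,11]
#14 0x22→b8/s0 MISS; vc=[16,11,4]
#15 0x13→b4/s0 VC-HIT; vc=[16,11,8]

OUTCOME = VC-HIT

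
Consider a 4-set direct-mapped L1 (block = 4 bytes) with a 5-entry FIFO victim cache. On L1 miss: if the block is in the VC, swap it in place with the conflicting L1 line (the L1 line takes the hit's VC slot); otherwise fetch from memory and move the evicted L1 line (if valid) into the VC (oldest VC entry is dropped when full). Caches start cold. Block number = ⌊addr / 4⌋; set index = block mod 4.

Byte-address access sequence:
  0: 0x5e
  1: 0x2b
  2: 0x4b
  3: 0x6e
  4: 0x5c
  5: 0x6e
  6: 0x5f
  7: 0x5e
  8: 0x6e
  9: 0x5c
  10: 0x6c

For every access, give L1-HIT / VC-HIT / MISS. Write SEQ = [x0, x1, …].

#0 0x5e→b23/s3 MISS; vc=[]
#1 0x2b→b10/s2 MISS; vc=[]
#2 0x4b→b18/s2 MISS; vc=[10]
#3 0x6e→b27/s3 MISS; vc=[10,23]
#4 0x5c→b23/s3 VC-HIT; vc=[10,27]
#5 0x6e→b27/s3 VC-HIT; vc=[10,23]
#6 0x5f→b23/s3 VC-HIT; vc=[10,27]
#7 0x5e→b23/s3 L1-HIT; vc=[10,27]
#8 0x6e→b27/s3 VC-HIT; vc=[10,23]
#9 0x5c→b23/s3 VC-HIT; vc=[10,27]
#10 0x6c→b27/s3 VC-HIT; vc=[10,23]

SEQ = [MISS, MISS, MISS, MISS, VC-HIT, VC-HIT, VC-HIT, L1-HIT, VC-HIT, VC-HIT, VC-HIT]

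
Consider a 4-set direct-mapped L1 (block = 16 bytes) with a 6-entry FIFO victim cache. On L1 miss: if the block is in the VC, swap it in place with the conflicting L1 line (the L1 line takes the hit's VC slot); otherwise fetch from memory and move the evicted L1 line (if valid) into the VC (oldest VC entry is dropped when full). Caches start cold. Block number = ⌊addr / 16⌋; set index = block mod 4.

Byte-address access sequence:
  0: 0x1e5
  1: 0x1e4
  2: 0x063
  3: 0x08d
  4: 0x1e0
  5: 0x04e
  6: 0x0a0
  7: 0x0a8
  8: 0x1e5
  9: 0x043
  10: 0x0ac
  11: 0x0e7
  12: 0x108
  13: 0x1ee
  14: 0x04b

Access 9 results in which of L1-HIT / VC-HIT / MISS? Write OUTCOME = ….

  [0] addr=0x1e5 blk=30 s=2: MISS | VC []
  [1] addr=0x1e4 blk=30 s=2: L1-HIT | VC []
  [2] addr=0x63 blk=6 s=2: MISS | VC [30]
  [3] addr=0x8d blk=8 s=0: MISS | VC [30]
  [4] addr=0x1e0 blk=30 s=2: VC-HIT | VC [6]
  [5] addr=0x4e blk=4 s=0: MISS | VC [6, 8]
  [6] addr=0xa0 blk=10 s=2: MISS | VC [6, 8, 30]
  [7] addr=0xa8 blk=10 s=2: L1-HIT | VC [6, 8, 30]
  [8] addr=0x1e5 blk=30 s=2: VC-HIT | VC [6, 8, 10]
  [9] addr=0x43 blk=4 s=0: L1-HIT | VC [6, 8, 10]
  [10] addr=0xac blk=10 s=2: VC-HIT | VC [6, 8, 30]
  [11] addr=0xe7 blk=14 s=2: MISS | VC [6, 8, 30, 10]
  [12] addr=0x108 blk=16 s=0: MISS | VC [6, 8, 30, 10, 4]
  [13] addr=0x1ee blk=30 s=2: VC-HIT | VC [6, 8, 14, 10, 4]
  [14] addr=0x4b blk=4 s=0: VC-HIT | VC [6, 8, 14, 10, 16]

OUTCOME = L1-HIT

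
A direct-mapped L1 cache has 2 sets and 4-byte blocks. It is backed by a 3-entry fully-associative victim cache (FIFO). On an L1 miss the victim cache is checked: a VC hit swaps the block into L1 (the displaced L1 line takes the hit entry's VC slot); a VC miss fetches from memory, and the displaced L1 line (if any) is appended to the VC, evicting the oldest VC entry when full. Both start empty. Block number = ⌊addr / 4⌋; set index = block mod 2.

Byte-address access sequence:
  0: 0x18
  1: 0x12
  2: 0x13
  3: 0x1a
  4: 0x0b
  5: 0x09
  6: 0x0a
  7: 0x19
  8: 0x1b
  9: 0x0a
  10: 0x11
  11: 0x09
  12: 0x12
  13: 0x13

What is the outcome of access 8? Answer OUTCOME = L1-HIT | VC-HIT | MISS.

OUTCOME = L1-HIT

0: 0x18 (blk 6, set 0) → MISS  vc=[]
1: 0x12 (blk 4, set 0) → MISS  vc=[6]
2: 0x13 (blk 4, set 0) → L1-HIT  vc=[6]
3: 0x1a (blk 6, set 0) → VC-HIT  vc=[4]
4: 0xb (blk 2, set 0) → MISS  vc=[4, 6]
5: 0x9 (blk 2, set 0) → L1-HIT  vc=[4, 6]
6: 0xa (blk 2, set 0) → L1-HIT  vc=[4, 6]
7: 0x19 (blk 6, set 0) → VC-HIT  vc=[4, 2]
8: 0x1b (blk 6, set 0) → L1-HIT  vc=[4, 2]
9: 0xa (blk 2, set 0) → VC-HIT  vc=[4, 6]
10: 0x11 (blk 4, set 0) → VC-HIT  vc=[2, 6]
11: 0x9 (blk 2, set 0) → VC-HIT  vc=[4, 6]
12: 0x12 (blk 4, set 0) → VC-HIT  vc=[2, 6]
13: 0x13 (blk 4, set 0) → L1-HIT  vc=[2, 6]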